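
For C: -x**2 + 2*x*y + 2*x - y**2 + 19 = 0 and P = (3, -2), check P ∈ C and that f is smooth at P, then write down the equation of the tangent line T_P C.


Tangent line at P: -8*x + 10*y + 44 = 0.

Step 1: f(3, -2) = 0, so P lies on C.
Step 2: partial derivatives
  f_x(x, y) = -2*x + 2*y + 2, f_y(x, y) = 2*x - 2*y.
  f_x(P) = -8, f_y(P) = 10 (gradient nonzero, so P is smooth).
Step 3: tangent line at P: -8·(x − 3) + 10·(y − -2) = 0.
Expanding: -8*x + 10*y + 44 = 0.


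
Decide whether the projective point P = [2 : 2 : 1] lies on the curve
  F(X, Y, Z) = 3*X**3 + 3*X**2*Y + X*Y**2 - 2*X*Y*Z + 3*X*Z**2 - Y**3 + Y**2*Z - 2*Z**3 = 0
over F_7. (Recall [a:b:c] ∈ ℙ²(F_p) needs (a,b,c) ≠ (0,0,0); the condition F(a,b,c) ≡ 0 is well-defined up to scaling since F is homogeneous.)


F(2,2,1) ≡ 6 (mod 7); P is NOT on the curve.

Evaluate F(2, 2, 1) term-by-term (mod 7).
  3*X**3 ↦ 3·8·1·1 = 24
  3*X**2*Y ↦ 3·4·2·1 = 24
  X*Y**2 ↦ 1·2·4·1 = 8
  -2*X*Y*Z ↦ -2·2·2·1 = -8
  3*X*Z**2 ↦ 3·2·1·1 = 6
  -Y**3 ↦ -1·1·8·1 = -8
  Y**2*Z ↦ 1·1·4·1 = 4
  -2*Z**3 ↦ -2·1·1·1 = -2
Sum: F(2, 2, 1) = (24) + (24) + (8) + (-8) + (6) + (-8) + (4) + (-2) = 48.
Reducing mod 7: 48 ≡ 6 (mod 7).
Since F(a, b, c) ≡ 6 ≠ 0 (mod 7), P does NOT lie on the curve.


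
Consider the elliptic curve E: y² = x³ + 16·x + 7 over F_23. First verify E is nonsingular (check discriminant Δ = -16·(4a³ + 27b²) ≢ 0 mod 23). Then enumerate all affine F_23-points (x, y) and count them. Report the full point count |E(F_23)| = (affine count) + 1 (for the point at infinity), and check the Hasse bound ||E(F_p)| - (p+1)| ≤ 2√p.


Affine points = {(1, 1), (1, 22), (2, 1), (2, 22), (3, 6), (3, 17), (7, 5), (7, 18), (8, 7), (8, 16), (9, 11), (9, 12), (12, 8), (12, 15), (14, 10), (14, 13), (16, 9), (16, 14), (18, 3), (18, 20), (20, 1), (20, 22), (21, 6), (21, 17), (22, 6), (22, 17)}; affine count = 26; |E(F_23)| = 27.

Discriminant check: Δ ∝ 4a³ + 27b² = 4·16³ + 27·7² = 4·4096 + 27·49 ≡ 20 (mod 23). Nonzero ⇒ E is nonsingular.
For each x ∈ F_23, compute rhs = x³ + 16·x + 7 mod 23, then count y ∈ F_23 with y² ≡ rhs.
  x = 0: rhs = 7, matching y values: none (0 points).
  x = 1: rhs = 1, matching y values: 1, 22 (2 points).
  x = 2: rhs = 1, matching y values: 1, 22 (2 points).
  x = 3: rhs = 13, matching y values: 6, 17 (2 points).
  x = 4: rhs = 20, matching y values: none (0 points).
  x = 5: rhs = 5, matching y values: none (0 points).
  x = 6: rhs = 20, matching y values: none (0 points).
  x = 7: rhs = 2, matching y values: 5, 18 (2 points).
  x = 8: rhs = 3, matching y values: 7, 16 (2 points).
  x = 9: rhs = 6, matching y values: 11, 12 (2 points).
  x = 10: rhs = 17, matching y values: none (0 points).
  x = 11: rhs = 19, matching y values: none (0 points).
  x = 12: rhs = 18, matching y values: 8, 15 (2 points).
  x = 13: rhs = 20, matching y values: none (0 points).
  x = 14: rhs = 8, matching y values: 10, 13 (2 points).
  x = 15: rhs = 11, matching y values: none (0 points).
  x = 16: rhs = 12, matching y values: 9, 14 (2 points).
  x = 17: rhs = 17, matching y values: none (0 points).
  x = 18: rhs = 9, matching y values: 3, 20 (2 points).
  x = 19: rhs = 17, matching y values: none (0 points).
  x = 20: rhs = 1, matching y values: 1, 22 (2 points).
  x = 21: rhs = 13, matching y values: 6, 17 (2 points).
  x = 22: rhs = 13, matching y values: 6, 17 (2 points).
Total affine count: 26.
Full point count |E(F_23)| = 26 + 1 = 27.
Hasse bound: |27 − (23+1)| = |3| = 3 ≤ 2√23 ≈ 9.5917 ✓.


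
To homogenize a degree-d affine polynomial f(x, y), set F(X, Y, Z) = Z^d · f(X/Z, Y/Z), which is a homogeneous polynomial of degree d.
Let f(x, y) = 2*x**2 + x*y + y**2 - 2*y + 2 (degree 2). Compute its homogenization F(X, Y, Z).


F(X, Y, Z) = 2*X**2 + X*Y + Y**2 - 2*Y*Z + 2*Z**2

deg(f) = 2.
Substitute x = X/Z, y = Y/Z into f, then multiply by Z^2.
  monomial 2·x^2·y^0 ↦ 2·X^2·Y^0·Z^0.
  monomial 1·x^1·y^1 ↦ 1·X^1·Y^1·Z^0.
  monomial 1·x^0·y^2 ↦ 1·X^0·Y^2·Z^0.
  monomial -2·x^0·y^1 ↦ -2·X^0·Y^1·Z^1.
  monomial 2·x^0·y^0 ↦ 2·X^0·Y^0·Z^2.
Collecting: F(X, Y, Z) = 2*X**2 + X*Y + Y**2 - 2*Y*Z + 2*Z**2.


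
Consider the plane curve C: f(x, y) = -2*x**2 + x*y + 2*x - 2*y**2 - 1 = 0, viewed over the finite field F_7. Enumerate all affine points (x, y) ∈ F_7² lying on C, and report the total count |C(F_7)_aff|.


Affine F_7-points: {(1, 2)}; count = 1.

For each of the 49 pairs (x, y) ∈ F_7², evaluate f(x, y) mod 7. Record the zeros.
  x = 0: [0↦6, 1↦4, 2↦5, 3↦2, 4↦2, 5↦5, 6↦4]  zeros at y ∈ ∅
  x = 1: [0↦6, 1↦5, 2↦0, 3↦5, 4↦6, 5↦3, 6↦3]  zeros at y ∈ {2}
  x = 2: [0↦2, 1↦2, 2↦5, 3↦4, 4↦6, 5↦4, 6↦5]  zeros at y ∈ ∅
  x = 3: [0↦1, 1↦2, 2↦6, 3↦6, 4↦2, 5↦1, 6↦3]  zeros at y ∈ ∅
  x = 4: [0↦3, 1↦5, 2↦3, 3↦4, 4↦1, 5↦1, 6↦4]  zeros at y ∈ ∅
  x = 5: [0↦1, 1↦4, 2↦3, 3↦5, 4↦3, 5↦4, 6↦1]  zeros at y ∈ ∅
  x = 6: [0↦2, 1↦6, 2↦6, 3↦2, 4↦1, 5↦3, 6↦1]  zeros at y ∈ ∅
Collecting zeros: affine points = {(1, 2)}.
Total count |C(F_7)_aff| = 1.


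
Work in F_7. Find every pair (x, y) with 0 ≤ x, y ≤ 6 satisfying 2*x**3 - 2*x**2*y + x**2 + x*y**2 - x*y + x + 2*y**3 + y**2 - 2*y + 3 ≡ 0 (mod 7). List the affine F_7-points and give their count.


Affine F_7-points: {(1, 0), (1, 2), (1, 4), (2, 3), (4, 5), (6, 1)}; count = 6.

For each of the 49 pairs (x, y) ∈ F_7², evaluate f(x, y) mod 7. Record the zeros.
  x = 0: [0↦3, 1↦4, 2↦5, 3↦4, 4↦6, 5↦2, 6↦4]  zeros at y ∈ ∅
  x = 1: [0↦0, 1↦6, 2↦0, 3↦1, 4↦0, 5↦2, 6↦5]  zeros at y ∈ {0, 2, 4}
  x = 2: [0↦4, 1↦4, 2↦1, 3↦0, 4↦6, 5↦3, 6↦3]  zeros at y ∈ {3}
  x = 3: [0↦6, 1↦3, 2↦6, 3↦6, 4↦1, 5↦3, 6↦3]  zeros at y ∈ ∅
  x = 4: [0↦4, 1↦1, 2↦6, 3↦3, 4↦4, 5↦0, 6↦3]  zeros at y ∈ {5}
  x = 5: [0↦3, 1↦3, 2↦6, 3↦3, 4↦6, 5↦6, 6↦1]  zeros at y ∈ ∅
  x = 6: [0↦1, 1↦0, 2↦4, 3↦4, 4↦5, 5↦5, 6↦2]  zeros at y ∈ {1}
Collecting zeros: affine points = {(1, 0), (1, 2), (1, 4), (2, 3), (4, 5), (6, 1)}.
Total count |C(F_7)_aff| = 6.


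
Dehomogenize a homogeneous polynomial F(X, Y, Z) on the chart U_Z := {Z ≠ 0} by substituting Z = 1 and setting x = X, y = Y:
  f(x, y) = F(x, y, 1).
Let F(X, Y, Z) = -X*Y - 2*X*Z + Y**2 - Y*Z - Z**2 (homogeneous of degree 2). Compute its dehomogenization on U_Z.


f(x, y) = -x*y - 2*x + y**2 - y - 1

On U_Z we set Z = 1. Each monomial c·X^i·Y^j·Z^k in F becomes c·x^i·y^j·1^k = c·x^i·y^j.
Substituting Z = 1: F(X, Y, 1) = -x*y - 2*x + y**2 - y - 1.
Note: deg(f) ≤ deg(F) = 2; strict inequality happens when F is divisible by Z (lost terms).


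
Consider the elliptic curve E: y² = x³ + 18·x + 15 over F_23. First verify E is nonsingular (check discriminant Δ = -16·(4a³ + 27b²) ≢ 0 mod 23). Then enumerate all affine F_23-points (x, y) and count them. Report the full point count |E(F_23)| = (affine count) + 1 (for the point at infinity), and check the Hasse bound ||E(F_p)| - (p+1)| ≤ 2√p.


Affine points = {(2, 6), (2, 17), (3, 2), (3, 21), (4, 6), (4, 17), (5, 0), (7, 1), (7, 22), (8, 2), (8, 21), (9, 3), (9, 20), (11, 7), (11, 16), (12, 2), (12, 21), (13, 10), (13, 13), (15, 7), (15, 16), (16, 11), (16, 12), (17, 6), (17, 17), (20, 7), (20, 16)}; affine count = 27; |E(F_23)| = 28.

Discriminant check: Δ ∝ 4a³ + 27b² = 4·18³ + 27·15² = 4·5832 + 27·225 ≡ 9 (mod 23). Nonzero ⇒ E is nonsingular.
For each x ∈ F_23, compute rhs = x³ + 18·x + 15 mod 23, then count y ∈ F_23 with y² ≡ rhs.
  x = 0: rhs = 15, matching y values: none (0 points).
  x = 1: rhs = 11, matching y values: none (0 points).
  x = 2: rhs = 13, matching y values: 6, 17 (2 points).
  x = 3: rhs = 4, matching y values: 2, 21 (2 points).
  x = 4: rhs = 13, matching y values: 6, 17 (2 points).
  x = 5: rhs = 0, matching y values: 0 (1 points).
  x = 6: rhs = 17, matching y values: none (0 points).
  x = 7: rhs = 1, matching y values: 1, 22 (2 points).
  x = 8: rhs = 4, matching y values: 2, 21 (2 points).
  x = 9: rhs = 9, matching y values: 3, 20 (2 points).
  x = 10: rhs = 22, matching y values: none (0 points).
  x = 11: rhs = 3, matching y values: 7, 16 (2 points).
  x = 12: rhs = 4, matching y values: 2, 21 (2 points).
  x = 13: rhs = 8, matching y values: 10, 13 (2 points).
  x = 14: rhs = 21, matching y values: none (0 points).
  x = 15: rhs = 3, matching y values: 7, 16 (2 points).
  x = 16: rhs = 6, matching y values: 11, 12 (2 points).
  x = 17: rhs = 13, matching y values: 6, 17 (2 points).
  x = 18: rhs = 7, matching y values: none (0 points).
  x = 19: rhs = 17, matching y values: none (0 points).
  x = 20: rhs = 3, matching y values: 7, 16 (2 points).
  x = 21: rhs = 17, matching y values: none (0 points).
  x = 22: rhs = 19, matching y values: none (0 points).
Total affine count: 27.
Full point count |E(F_23)| = 27 + 1 = 28.
Hasse bound: |28 − (23+1)| = |4| = 4 ≤ 2√23 ≈ 9.5917 ✓.


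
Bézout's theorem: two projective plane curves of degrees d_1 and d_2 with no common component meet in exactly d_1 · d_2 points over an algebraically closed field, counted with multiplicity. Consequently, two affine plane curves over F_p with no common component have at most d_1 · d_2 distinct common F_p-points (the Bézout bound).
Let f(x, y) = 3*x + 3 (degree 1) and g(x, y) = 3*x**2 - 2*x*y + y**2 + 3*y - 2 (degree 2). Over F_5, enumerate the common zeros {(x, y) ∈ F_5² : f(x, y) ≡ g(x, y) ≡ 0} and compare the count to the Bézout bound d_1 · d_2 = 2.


Common zeros: {(4, 2), (4, 3)}; count = 2; Bézout bound = 2.

deg(f) = 1, deg(g) = 2, so Bézout bound = 2.
Scan x ∈ F_5. For each x, list the y ∈ F_5 with f(x, y) ≡ 0 and those with g(x, y) ≡ 0 (mod 5); the common zeros in that column are the intersection.
  x = 0: f ≡ 0 at y ∈ ∅; g ≡ 0 at y ∈ ∅; common: ∅.
  x = 1: f ≡ 0 at y ∈ ∅; g ≡ 0 at y ∈ ∅; common: ∅.
  x = 2: f ≡ 0 at y ∈ ∅; g ≡ 0 at y ∈ {0, 1}; common: ∅.
  x = 3: f ≡ 0 at y ∈ ∅; g ≡ 0 at y ∈ {0, 3}; common: ∅.
  x = 4: f ≡ 0 at y ∈ {0, 1, 2, 3, 4}; g ≡ 0 at y ∈ {2, 3}; common: {2, 3}.
Collecting: common zeros = {(4, 2), (4, 3)}, so the count is 2.
Comparison with the Bézout bound: 2 ≤ 2 = deg(f)·deg(g), as expected for curves with no common component (the bound is attained).


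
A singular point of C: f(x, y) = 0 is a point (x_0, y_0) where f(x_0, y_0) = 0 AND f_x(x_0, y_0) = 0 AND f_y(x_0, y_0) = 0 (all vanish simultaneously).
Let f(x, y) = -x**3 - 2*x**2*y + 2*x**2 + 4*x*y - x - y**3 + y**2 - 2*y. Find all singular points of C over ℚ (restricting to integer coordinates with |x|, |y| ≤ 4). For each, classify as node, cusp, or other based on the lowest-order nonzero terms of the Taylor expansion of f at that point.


Singular points: {(1, 0)}; classification: node.

Compute partial derivatives:
  f_x = -3*x**2 - 4*x*y + 4*x + 4*y - 1.
  f_y = -2*x**2 + 4*x - 3*y**2 + 2*y - 2.
Scan x_0 ∈ {−4, ..., 4}. For each x_0, f_y(x_0, y) is a polynomial in y; find its integer roots y ∈ {−4, ..., 4}, then test f_x and f at those candidates.
  x = -4: f_y(-4, y) = -3*y**2 + 2*y - 50; no integer root y with |y| ≤ 4.
  x = -3: f_y(-3, y) = -3*y**2 + 2*y - 32; no integer root y with |y| ≤ 4.
  x = -2: f_y(-2, y) = -3*y**2 + 2*y - 18; no integer root y with |y| ≤ 4.
  x = -1: f_y(-1, y) = -3*y**2 + 2*y - 8; no integer root y with |y| ≤ 4.
  x = 0: f_y(0, y) = -3*y**2 + 2*y - 2; no integer root y with |y| ≤ 4.
  x = 1: f_y(1, y) = -3*y**2 + 2*y; vanishes at y ∈ {0}. (1, 0): f_x = 0, f = 0 — SINGULAR.
  x = 2: f_y(2, y) = -3*y**2 + 2*y - 2; no integer root y with |y| ≤ 4.
  x = 3: f_y(3, y) = -3*y**2 + 2*y - 8; no integer root y with |y| ≤ 4.
  x = 4: f_y(4, y) = -3*y**2 + 2*y - 18; no integer root y with |y| ≤ 4.
Only singular point on the grid: (1, 0).
Classify: substitute x = 1 + u, y = 0 + v and expand: f = -u**3 - 2*u**2*v - u**2 - v**3 + v**2.
No constant or linear terms (consistent with a singular point). Quadratic part: -u**2 + v**2. Cubic part: -u**3 - 2*u**2*v - v**3.
The quadratic part v**2 - u**2 = (v − u)(v + u) splits into two distinct linear factors, so there are two distinct tangent lines y − 0 = ±(x − 1) — this is a node (ordinary double point).
Classification: node.


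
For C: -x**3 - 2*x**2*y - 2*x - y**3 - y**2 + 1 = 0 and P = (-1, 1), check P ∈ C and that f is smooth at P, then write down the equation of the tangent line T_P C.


Tangent line at P: -x - 7*y + 6 = 0.

Step 1: f(-1, 1) = 0, so P lies on C.
Step 2: partial derivatives
  f_x(x, y) = -3*x**2 - 4*x*y - 2, f_y(x, y) = -2*x**2 - 3*y**2 - 2*y.
  f_x(P) = -1, f_y(P) = -7 (gradient nonzero, so P is smooth).
Step 3: tangent line at P: -1·(x − -1) + -7·(y − 1) = 0.
Expanding: -x - 7*y + 6 = 0.


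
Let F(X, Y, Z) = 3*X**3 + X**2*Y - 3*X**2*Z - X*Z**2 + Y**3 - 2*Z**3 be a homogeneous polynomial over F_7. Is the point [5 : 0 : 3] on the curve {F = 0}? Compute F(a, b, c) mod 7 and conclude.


F(5,0,3) ≡ 2 (mod 7); P is NOT on the curve.

Evaluate F(5, 0, 3) term-by-term (mod 7).
  3*X**3 ↦ 3·125·1·1 = 375
  X**2*Y ↦ 1·25·0·1 = 0
  -3*X**2*Z ↦ -3·25·1·3 = -225
  -X*Z**2 ↦ -1·5·1·9 = -45
  Y**3 ↦ 1·1·0·1 = 0
  -2*Z**3 ↦ -2·1·1·27 = -54
Sum: F(5, 0, 3) = (375) + (0) + (-225) + (-45) + (0) + (-54) = 51.
Reducing mod 7: 51 ≡ 2 (mod 7).
Since F(a, b, c) ≡ 2 ≠ 0 (mod 7), P does NOT lie on the curve.


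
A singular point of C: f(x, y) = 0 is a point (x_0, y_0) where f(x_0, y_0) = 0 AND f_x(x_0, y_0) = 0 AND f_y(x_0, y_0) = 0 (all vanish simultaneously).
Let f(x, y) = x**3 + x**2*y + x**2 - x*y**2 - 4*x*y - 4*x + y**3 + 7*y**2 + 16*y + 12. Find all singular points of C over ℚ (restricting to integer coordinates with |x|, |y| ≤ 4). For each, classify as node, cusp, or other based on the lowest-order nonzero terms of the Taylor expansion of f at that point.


Singular points: {(0, -2)}; classification: node.

Compute partial derivatives:
  f_x = 3*x**2 + 2*x*y + 2*x - y**2 - 4*y - 4.
  f_y = x**2 - 2*x*y - 4*x + 3*y**2 + 14*y + 16.
Scan x_0 ∈ {−4, ..., 4}. For each x_0, f_y(x_0, y) is a polynomial in y; find its integer roots y ∈ {−4, ..., 4}, then test f_x and f at those candidates.
  x = -4: f_y(-4, y) = 3*y**2 + 22*y + 48; no integer root y with |y| ≤ 4.
  x = -3: f_y(-3, y) = 3*y**2 + 20*y + 37; no integer root y with |y| ≤ 4.
  x = -2: f_y(-2, y) = 3*y**2 + 18*y + 28; no integer root y with |y| ≤ 4.
  x = -1: f_y(-1, y) = 3*y**2 + 16*y + 21; vanishes at y ∈ {-3}. (-1, -3): f_x = 6 ≠ 0.
  x = 0: f_y(0, y) = 3*y**2 + 14*y + 16; vanishes at y ∈ {-2}. (0, -2): f_x = 0, f = 0 — SINGULAR.
  x = 1: f_y(1, y) = 3*y**2 + 12*y + 13; no integer root y with |y| ≤ 4.
  x = 2: f_y(2, y) = 3*y**2 + 10*y + 12; no integer root y with |y| ≤ 4.
  x = 3: f_y(3, y) = 3*y**2 + 8*y + 13; no integer root y with |y| ≤ 4.
  x = 4: f_y(4, y) = 3*y**2 + 6*y + 16; no integer root y with |y| ≤ 4.
Only singular point on the grid: (0, -2).
Classify: substitute x = 0 + u, y = -2 + v and expand: f = u**3 + u**2*v - u**2 - u*v**2 + v**3 + v**2.
No constant or linear terms (consistent with a singular point). Quadratic part: -u**2 + v**2. Cubic part: u**3 + u**2*v - u*v**2 + v**3.
The quadratic part v**2 - u**2 = (v − u)(v + u) splits into two distinct linear factors, so there are two distinct tangent lines y − -2 = ±(x − 0) — this is a node (ordinary double point).
Classification: node.


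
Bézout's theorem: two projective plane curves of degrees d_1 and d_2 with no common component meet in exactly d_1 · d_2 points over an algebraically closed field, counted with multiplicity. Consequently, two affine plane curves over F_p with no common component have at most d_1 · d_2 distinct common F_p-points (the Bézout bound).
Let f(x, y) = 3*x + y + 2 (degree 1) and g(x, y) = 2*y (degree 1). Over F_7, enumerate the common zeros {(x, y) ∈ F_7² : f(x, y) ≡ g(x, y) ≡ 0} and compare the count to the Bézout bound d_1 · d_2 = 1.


Common zeros: {(4, 0)}; count = 1; Bézout bound = 1.

deg(f) = 1, deg(g) = 1, so Bézout bound = 1.
Scan x ∈ F_7. For each x, list the y ∈ F_7 with f(x, y) ≡ 0 and those with g(x, y) ≡ 0 (mod 7); the common zeros in that column are the intersection.
  x = 0: f ≡ 0 at y ∈ {5}; g ≡ 0 at y ∈ {0}; common: ∅.
  x = 1: f ≡ 0 at y ∈ {2}; g ≡ 0 at y ∈ {0}; common: ∅.
  x = 2: f ≡ 0 at y ∈ {6}; g ≡ 0 at y ∈ {0}; common: ∅.
  x = 3: f ≡ 0 at y ∈ {3}; g ≡ 0 at y ∈ {0}; common: ∅.
  x = 4: f ≡ 0 at y ∈ {0}; g ≡ 0 at y ∈ {0}; common: {0}.
  x = 5: f ≡ 0 at y ∈ {4}; g ≡ 0 at y ∈ {0}; common: ∅.
  x = 6: f ≡ 0 at y ∈ {1}; g ≡ 0 at y ∈ {0}; common: ∅.
Collecting: common zeros = {(4, 0)}, so the count is 1.
Comparison with the Bézout bound: 1 ≤ 1 = deg(f)·deg(g), as expected for curves with no common component (the bound is attained).


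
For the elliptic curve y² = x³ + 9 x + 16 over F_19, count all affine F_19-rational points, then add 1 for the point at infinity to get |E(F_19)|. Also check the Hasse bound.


Affine points = {(0, 4), (0, 15), (1, 8), (1, 11), (2, 2), (2, 17), (6, 1), (6, 18), (7, 2), (7, 17), (8, 7), (8, 12), (9, 3), (9, 16), (10, 2), (10, 17), (12, 3), (12, 16), (14, 6), (14, 13), (15, 7), (15, 12), (16, 0), (17, 3), (17, 16), (18, 5), (18, 14)}; affine count = 27; |E(F_19)| = 28.

Discriminant check: Δ ∝ 4a³ + 27b² = 4·9³ + 27·16² = 4·729 + 27·256 ≡ 5 (mod 19). Nonzero ⇒ E is nonsingular.
For each x ∈ F_19, compute rhs = x³ + 9·x + 16 mod 19, then count y ∈ F_19 with y² ≡ rhs.
  x = 0: rhs = 16, matching y values: 4, 15 (2 points).
  x = 1: rhs = 7, matching y values: 8, 11 (2 points).
  x = 2: rhs = 4, matching y values: 2, 17 (2 points).
  x = 3: rhs = 13, matching y values: none (0 points).
  x = 4: rhs = 2, matching y values: none (0 points).
  x = 5: rhs = 15, matching y values: none (0 points).
  x = 6: rhs = 1, matching y values: 1, 18 (2 points).
  x = 7: rhs = 4, matching y values: 2, 17 (2 points).
  x = 8: rhs = 11, matching y values: 7, 12 (2 points).
  x = 9: rhs = 9, matching y values: 3, 16 (2 points).
  x = 10: rhs = 4, matching y values: 2, 17 (2 points).
  x = 11: rhs = 2, matching y values: none (0 points).
  x = 12: rhs = 9, matching y values: 3, 16 (2 points).
  x = 13: rhs = 12, matching y values: none (0 points).
  x = 14: rhs = 17, matching y values: 6, 13 (2 points).
  x = 15: rhs = 11, matching y values: 7, 12 (2 points).
  x = 16: rhs = 0, matching y values: 0 (1 points).
  x = 17: rhs = 9, matching y values: 3, 16 (2 points).
  x = 18: rhs = 6, matching y values: 5, 14 (2 points).
Total affine count: 27.
Full point count |E(F_19)| = 27 + 1 = 28.
Hasse bound: |28 − (19+1)| = |8| = 8 ≤ 2√19 ≈ 8.7178 ✓.


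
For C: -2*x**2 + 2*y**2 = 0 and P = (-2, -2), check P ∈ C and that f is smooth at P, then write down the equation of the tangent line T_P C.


Tangent line at P: 8*x - 8*y = 0.

Step 1: f(-2, -2) = 0, so P lies on C.
Step 2: partial derivatives
  f_x(x, y) = -4*x, f_y(x, y) = 4*y.
  f_x(P) = 8, f_y(P) = -8 (gradient nonzero, so P is smooth).
Step 3: tangent line at P: 8·(x − -2) + -8·(y − -2) = 0.
Expanding: 8*x - 8*y = 0.


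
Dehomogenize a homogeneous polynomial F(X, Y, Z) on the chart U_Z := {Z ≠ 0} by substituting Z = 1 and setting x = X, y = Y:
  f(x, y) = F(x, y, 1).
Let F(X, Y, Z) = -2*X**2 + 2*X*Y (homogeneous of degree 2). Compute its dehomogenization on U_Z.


f(x, y) = -2*x**2 + 2*x*y

On U_Z we set Z = 1. Each monomial c·X^i·Y^j·Z^k in F becomes c·x^i·y^j·1^k = c·x^i·y^j.
Substituting Z = 1: F(X, Y, 1) = -2*x**2 + 2*x*y.
Note: deg(f) ≤ deg(F) = 2; strict inequality happens when F is divisible by Z (lost terms).


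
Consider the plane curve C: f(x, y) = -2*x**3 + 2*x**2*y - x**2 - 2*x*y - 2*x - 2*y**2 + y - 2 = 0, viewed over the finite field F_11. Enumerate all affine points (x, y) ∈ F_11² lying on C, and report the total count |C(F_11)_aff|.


Affine F_11-points: {(1, 3), (2, 9), (2, 10), (4, 0), (4, 7), (5, 5), (5, 10), (8, 8), (8, 10), (10, 4)}; count = 10.

For each of the 121 pairs (x, y) ∈ F_11², evaluate f(x, y) mod 11. Record the zeros.
  x = 0: [0↦9, 1↦8, 2↦3, 3↦5, 4↦3, 5↦8, 6↦9, 7↦6, 8↦10, 9↦10, 10↦6]  zeros at y ∈ ∅
  x = 1: [0↦4, 1↦3, 2↦9, 3↦0, 4↦9, 5↦3, 6↦4, 7↦1, 8↦5, 9↦5, 10↦1]  zeros at y ∈ {3}
  x = 2: [0↦7, 1↦10, 2↦9, 3↦4, 4↦6, 5↦4, 6↦9, 7↦10, 8↦7, 9↦0, 10↦0]  zeros at y ∈ {9, 10}
  x = 3: [0↦6, 1↦6, 2↦2, 3↦5, 4↦4, 5↦10, 6↦1, 7↦10, 8↦4, 9↦5, 10↦2]  zeros at y ∈ ∅
  x = 4: [0↦0, 1↦1, 2↦9, 3↦2, 4↦2, 5↦9, 6↦1, 7↦0, 8↦6, 9↦8, 10↦6]  zeros at y ∈ {0, 7}
  x = 5: [0↦10, 1↦5, 2↦7, 3↦5, 4↦10, 5↦0, 6↦8, 7↦1, 8↦1, 9↦8, 10↦0]  zeros at y ∈ {5, 10}
  x = 6: [0↦2, 1↦6, 2↦6, 3↦2, 4↦5, 5↦4, 6↦10, 7↦1, 8↦10, 9↦4, 10↦5]  zeros at y ∈ ∅
  x = 7: [0↦8, 1↦3, 2↦5, 3↦3, 4↦8, 5↦9, 6↦6, 7↦10, 8↦10, 9↦6, 10↦9]  zeros at y ∈ ∅
  x = 8: [0↦5, 1↦6, 2↦3, 3↦7, 4↦7, 5↦3, 6↦6, 7↦5, 8↦0, 9↦2, 10↦0]  zeros at y ∈ {8, 10}
  x = 9: [0↦3, 1↦3, 2↦10, 3↦2, 4↦1, 5↦7, 6↦9, 7↦7, 8↦1, 9↦2, 10↦10]  zeros at y ∈ ∅
  x = 10: [0↦1, 1↦4, 2↦3, 3↦9, 4↦0, 5↦9, 6↦3, 7↦4, 8↦1, 9↦5, 10↦5]  zeros at y ∈ {4}
Collecting zeros: affine points = {(1, 3), (2, 9), (2, 10), (4, 0), (4, 7), (5, 5), (5, 10), (8, 8), (8, 10), (10, 4)}.
Total count |C(F_11)_aff| = 10.


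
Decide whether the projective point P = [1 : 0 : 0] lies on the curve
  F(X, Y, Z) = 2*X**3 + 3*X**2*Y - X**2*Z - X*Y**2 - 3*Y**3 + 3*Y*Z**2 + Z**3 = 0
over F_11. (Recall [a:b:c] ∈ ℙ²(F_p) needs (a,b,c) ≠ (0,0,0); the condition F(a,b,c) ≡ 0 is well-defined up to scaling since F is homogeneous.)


F(1,0,0) ≡ 2 (mod 11); P is NOT on the curve.

Evaluate F(1, 0, 0) term-by-term (mod 11).
  2*X**3 ↦ 2·1·1·1 = 2
  3*X**2*Y ↦ 3·1·0·1 = 0
  -X**2*Z ↦ -1·1·1·0 = 0
  -X*Y**2 ↦ -1·1·0·1 = 0
  -3*Y**3 ↦ -3·1·0·1 = 0
  3*Y*Z**2 ↦ 3·1·0·0 = 0
  Z**3 ↦ 1·1·1·0 = 0
Sum: F(1, 0, 0) = (2) + (0) + (0) + (0) + (0) + (0) + (0) = 2.
Reducing mod 11: 2 ≡ 2 (mod 11).
Since F(a, b, c) ≡ 2 ≠ 0 (mod 11), P does NOT lie on the curve.


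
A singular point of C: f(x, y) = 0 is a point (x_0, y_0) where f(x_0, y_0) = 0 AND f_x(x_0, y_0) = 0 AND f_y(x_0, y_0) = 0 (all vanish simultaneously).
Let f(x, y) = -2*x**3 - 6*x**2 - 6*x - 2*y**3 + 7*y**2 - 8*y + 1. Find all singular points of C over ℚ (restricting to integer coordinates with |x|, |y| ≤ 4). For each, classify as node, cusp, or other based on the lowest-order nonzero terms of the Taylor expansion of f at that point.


Singular points: {(-1, 1)}; classification: cusp.

Compute partial derivatives:
  f_x = -6*x**2 - 12*x - 6.
  f_y = -6*y**2 + 14*y - 8.
Scan x_0 ∈ {−4, ..., 4}. For each x_0, f_y(x_0, y) is a polynomial in y; find its integer roots y ∈ {−4, ..., 4}, then test f_x and f at those candidates.
  x = -4: f_y(-4, y) = -6*y**2 + 14*y - 8; vanishes at y ∈ {1}. (-4, 1): f_x = -54 ≠ 0.
  x = -3: f_y(-3, y) = -6*y**2 + 14*y - 8; vanishes at y ∈ {1}. (-3, 1): f_x = -24 ≠ 0.
  x = -2: f_y(-2, y) = -6*y**2 + 14*y - 8; vanishes at y ∈ {1}. (-2, 1): f_x = -6 ≠ 0.
  x = -1: f_y(-1, y) = -6*y**2 + 14*y - 8; vanishes at y ∈ {1}. (-1, 1): f_x = 0, f = 0 — SINGULAR.
  x = 0: f_y(0, y) = -6*y**2 + 14*y - 8; vanishes at y ∈ {1}. (0, 1): f_x = -6 ≠ 0.
  x = 1: f_y(1, y) = -6*y**2 + 14*y - 8; vanishes at y ∈ {1}. (1, 1): f_x = -24 ≠ 0.
  x = 2: f_y(2, y) = -6*y**2 + 14*y - 8; vanishes at y ∈ {1}. (2, 1): f_x = -54 ≠ 0.
  x = 3: f_y(3, y) = -6*y**2 + 14*y - 8; vanishes at y ∈ {1}. (3, 1): f_x = -96 ≠ 0.
  x = 4: f_y(4, y) = -6*y**2 + 14*y - 8; vanishes at y ∈ {1}. (4, 1): f_x = -150 ≠ 0.
Only singular point on the grid: (-1, 1).
Classify: substitute x = -1 + u, y = 1 + v and expand: f = -2*u**3 - 2*v**3 + v**2.
No constant or linear terms (consistent with a singular point). Quadratic part: v**2. Cubic part: -2*u**3 - 2*v**3.
The quadratic part v**2 is a perfect square, so there is a single (double) tangent line v = 0, i.e. y = 1. Restricting the cubic part to that line (v = 0) leaves -2*u**3 ≠ 0, so f is not divisible by v and the branch is v² ≈ 2*u**3 to lowest order — this is a cusp.
Classification: cusp.


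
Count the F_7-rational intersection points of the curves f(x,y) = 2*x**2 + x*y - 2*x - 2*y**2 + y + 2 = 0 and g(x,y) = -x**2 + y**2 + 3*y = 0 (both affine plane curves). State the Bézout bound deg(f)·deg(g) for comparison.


Common zeros: {(2, 1), (5, 3)}; count = 2; Bézout bound = 4.

deg(f) = 2, deg(g) = 2, so Bézout bound = 4.
Scan x ∈ F_7. For each x, list the y ∈ F_7 with f(x, y) ≡ 0 and those with g(x, y) ≡ 0 (mod 7); the common zeros in that column are the intersection.
  x = 0: f ≡ 0 at y ∈ ∅; g ≡ 0 at y ∈ {0, 4}; common: ∅.
  x = 1: f ≡ 0 at y ∈ ∅; g ≡ 0 at y ∈ ∅; common: ∅.
  x = 2: f ≡ 0 at y ∈ {1, 4}; g ≡ 0 at y ∈ {1, 3}; common: {1}.
  x = 3: f ≡ 0 at y ∈ {0, 2}; g ≡ 0 at y ∈ ∅; common: ∅.
  x = 4: f ≡ 0 at y ∈ {2, 4}; g ≡ 0 at y ∈ ∅; common: ∅.
  x = 5: f ≡ 0 at y ∈ {0, 3}; g ≡ 0 at y ∈ {1, 3}; common: {3}.
  x = 6: f ≡ 0 at y ∈ ∅; g ≡ 0 at y ∈ ∅; common: ∅.
Collecting: common zeros = {(2, 1), (5, 3)}, so the count is 2.
Comparison with the Bézout bound: 2 ≤ 4 = deg(f)·deg(g), as expected for curves with no common component (the affine F_7-count falls short of the bound because intersections may lie at infinity, over extension fields, or carry multiplicity).


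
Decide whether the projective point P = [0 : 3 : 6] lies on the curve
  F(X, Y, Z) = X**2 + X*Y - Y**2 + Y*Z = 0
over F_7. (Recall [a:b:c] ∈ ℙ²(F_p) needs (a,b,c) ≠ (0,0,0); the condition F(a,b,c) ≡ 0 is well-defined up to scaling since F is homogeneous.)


F(0,3,6) ≡ 2 (mod 7); P is NOT on the curve.

Evaluate F(0, 3, 6) term-by-term (mod 7).
  X**2 ↦ 1·0·1·1 = 0
  X*Y ↦ 1·0·3·1 = 0
  -Y**2 ↦ -1·1·9·1 = -9
  Y*Z ↦ 1·1·3·6 = 18
Sum: F(0, 3, 6) = (0) + (0) + (-9) + (18) = 9.
Reducing mod 7: 9 ≡ 2 (mod 7).
Since F(a, b, c) ≡ 2 ≠ 0 (mod 7), P does NOT lie on the curve.


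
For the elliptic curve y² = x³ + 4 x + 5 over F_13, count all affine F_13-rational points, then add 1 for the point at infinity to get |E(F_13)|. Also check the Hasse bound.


Affine points = {(1, 6), (1, 7), (7, 5), (7, 8), (8, 4), (8, 9), (9, 4), (9, 9), (12, 0)}; affine count = 9; |E(F_13)| = 10.

Discriminant check: Δ ∝ 4a³ + 27b² = 4·4³ + 27·5² = 4·64 + 27·25 ≡ 8 (mod 13). Nonzero ⇒ E is nonsingular.
For each x ∈ F_13, compute rhs = x³ + 4·x + 5 mod 13, then count y ∈ F_13 with y² ≡ rhs.
  x = 0: rhs = 5, matching y values: none (0 points).
  x = 1: rhs = 10, matching y values: 6, 7 (2 points).
  x = 2: rhs = 8, matching y values: none (0 points).
  x = 3: rhs = 5, matching y values: none (0 points).
  x = 4: rhs = 7, matching y values: none (0 points).
  x = 5: rhs = 7, matching y values: none (0 points).
  x = 6: rhs = 11, matching y values: none (0 points).
  x = 7: rhs = 12, matching y values: 5, 8 (2 points).
  x = 8: rhs = 3, matching y values: 4, 9 (2 points).
  x = 9: rhs = 3, matching y values: 4, 9 (2 points).
  x = 10: rhs = 5, matching y values: none (0 points).
  x = 11: rhs = 2, matching y values: none (0 points).
  x = 12: rhs = 0, matching y values: 0 (1 points).
Total affine count: 9.
Full point count |E(F_13)| = 9 + 1 = 10.
Hasse bound: |10 − (13+1)| = |-4| = 4 ≤ 2√13 ≈ 7.2111 ✓.


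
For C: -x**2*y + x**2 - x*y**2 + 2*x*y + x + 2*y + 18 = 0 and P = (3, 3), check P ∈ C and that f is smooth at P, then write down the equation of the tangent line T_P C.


Tangent line at P: -14*x - 19*y + 99 = 0.

Step 1: f(3, 3) = 0, so P lies on C.
Step 2: partial derivatives
  f_x(x, y) = -2*x*y + 2*x - y**2 + 2*y + 1, f_y(x, y) = -x**2 - 2*x*y + 2*x + 2.
  f_x(P) = -14, f_y(P) = -19 (gradient nonzero, so P is smooth).
Step 3: tangent line at P: -14·(x − 3) + -19·(y − 3) = 0.
Expanding: -14*x - 19*y + 99 = 0.


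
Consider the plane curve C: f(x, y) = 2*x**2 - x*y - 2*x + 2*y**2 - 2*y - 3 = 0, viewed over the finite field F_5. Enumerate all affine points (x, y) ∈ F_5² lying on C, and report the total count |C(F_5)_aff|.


Affine F_5-points: ∅; count = 0.

For each of the 25 pairs (x, y) ∈ F_5², evaluate f(x, y) mod 5. Record the zeros.
  x = 0: [0↦2, 1↦2, 2↦1, 3↦4, 4↦1]  zeros at y ∈ ∅
  x = 1: [0↦2, 1↦1, 2↦4, 3↦1, 4↦2]  zeros at y ∈ ∅
  x = 2: [0↦1, 1↦4, 2↦1, 3↦2, 4↦2]  zeros at y ∈ ∅
  x = 3: [0↦4, 1↦1, 2↦2, 3↦2, 4↦1]  zeros at y ∈ ∅
  x = 4: [0↦1, 1↦2, 2↦2, 3↦1, 4↦4]  zeros at y ∈ ∅
Collecting zeros: affine points = ∅.
Total count |C(F_5)_aff| = 0.


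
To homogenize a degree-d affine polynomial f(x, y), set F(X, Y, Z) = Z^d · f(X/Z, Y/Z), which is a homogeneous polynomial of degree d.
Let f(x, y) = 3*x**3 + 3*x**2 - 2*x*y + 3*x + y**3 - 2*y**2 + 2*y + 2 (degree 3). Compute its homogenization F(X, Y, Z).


F(X, Y, Z) = 3*X**3 + 3*X**2*Z - 2*X*Y*Z + 3*X*Z**2 + Y**3 - 2*Y**2*Z + 2*Y*Z**2 + 2*Z**3

deg(f) = 3.
Substitute x = X/Z, y = Y/Z into f, then multiply by Z^3.
  monomial 3·x^3·y^0 ↦ 3·X^3·Y^0·Z^0.
  monomial 3·x^2·y^0 ↦ 3·X^2·Y^0·Z^1.
  monomial -2·x^1·y^1 ↦ -2·X^1·Y^1·Z^1.
  monomial 3·x^1·y^0 ↦ 3·X^1·Y^0·Z^2.
  monomial 1·x^0·y^3 ↦ 1·X^0·Y^3·Z^0.
  monomial -2·x^0·y^2 ↦ -2·X^0·Y^2·Z^1.
  monomial 2·x^0·y^1 ↦ 2·X^0·Y^1·Z^2.
  monomial 2·x^0·y^0 ↦ 2·X^0·Y^0·Z^3.
Collecting: F(X, Y, Z) = 3*X**3 + 3*X**2*Z - 2*X*Y*Z + 3*X*Z**2 + Y**3 - 2*Y**2*Z + 2*Y*Z**2 + 2*Z**3.


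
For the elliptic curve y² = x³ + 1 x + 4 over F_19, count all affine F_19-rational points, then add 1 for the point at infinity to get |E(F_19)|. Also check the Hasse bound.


Affine points = {(0, 2), (0, 17), (1, 5), (1, 14), (5, 1), (5, 18), (6, 6), (6, 13), (8, 7), (8, 12), (9, 1), (9, 18), (10, 8), (10, 11), (11, 4), (11, 15), (14, 8), (14, 11)}; affine count = 18; |E(F_19)| = 19.

Discriminant check: Δ ∝ 4a³ + 27b² = 4·1³ + 27·4² = 4·1 + 27·16 ≡ 18 (mod 19). Nonzero ⇒ E is nonsingular.
For each x ∈ F_19, compute rhs = x³ + 1·x + 4 mod 19, then count y ∈ F_19 with y² ≡ rhs.
  x = 0: rhs = 4, matching y values: 2, 17 (2 points).
  x = 1: rhs = 6, matching y values: 5, 14 (2 points).
  x = 2: rhs = 14, matching y values: none (0 points).
  x = 3: rhs = 15, matching y values: none (0 points).
  x = 4: rhs = 15, matching y values: none (0 points).
  x = 5: rhs = 1, matching y values: 1, 18 (2 points).
  x = 6: rhs = 17, matching y values: 6, 13 (2 points).
  x = 7: rhs = 12, matching y values: none (0 points).
  x = 8: rhs = 11, matching y values: 7, 12 (2 points).
  x = 9: rhs = 1, matching y values: 1, 18 (2 points).
  x = 10: rhs = 7, matching y values: 8, 11 (2 points).
  x = 11: rhs = 16, matching y values: 4, 15 (2 points).
  x = 12: rhs = 15, matching y values: none (0 points).
  x = 13: rhs = 10, matching y values: none (0 points).
  x = 14: rhs = 7, matching y values: 8, 11 (2 points).
  x = 15: rhs = 12, matching y values: none (0 points).
  x = 16: rhs = 12, matching y values: none (0 points).
  x = 17: rhs = 13, matching y values: none (0 points).
  x = 18: rhs = 2, matching y values: none (0 points).
Total affine count: 18.
Full point count |E(F_19)| = 18 + 1 = 19.
Hasse bound: |19 − (19+1)| = |-1| = 1 ≤ 2√19 ≈ 8.7178 ✓.


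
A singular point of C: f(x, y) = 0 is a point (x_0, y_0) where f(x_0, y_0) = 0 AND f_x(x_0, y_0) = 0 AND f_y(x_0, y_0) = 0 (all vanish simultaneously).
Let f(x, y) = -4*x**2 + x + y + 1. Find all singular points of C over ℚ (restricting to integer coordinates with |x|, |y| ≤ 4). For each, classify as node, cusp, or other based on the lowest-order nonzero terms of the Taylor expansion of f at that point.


No singular points in the scanned grid; C is smooth there.

Compute partial derivatives:
  f_x = 1 - 8*x.
  f_y = 1.
f_y = 1 is a nonzero constant, so f_y never vanishes: no point (x, y) can satisfy f = f_x = f_y = 0. In particular no (x, y) ∈ {−4, ..., 4}² is singular; the curve is smooth.


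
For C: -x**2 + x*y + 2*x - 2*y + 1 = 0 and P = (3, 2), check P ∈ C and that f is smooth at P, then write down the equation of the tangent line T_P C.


Tangent line at P: -2*x + y + 4 = 0.

Step 1: f(3, 2) = 0, so P lies on C.
Step 2: partial derivatives
  f_x(x, y) = -2*x + y + 2, f_y(x, y) = x - 2.
  f_x(P) = -2, f_y(P) = 1 (gradient nonzero, so P is smooth).
Step 3: tangent line at P: -2·(x − 3) + 1·(y − 2) = 0.
Expanding: -2*x + y + 4 = 0.


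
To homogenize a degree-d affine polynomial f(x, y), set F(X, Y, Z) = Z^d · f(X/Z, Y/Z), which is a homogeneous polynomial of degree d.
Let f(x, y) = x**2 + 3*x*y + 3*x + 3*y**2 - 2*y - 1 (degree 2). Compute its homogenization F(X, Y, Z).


F(X, Y, Z) = X**2 + 3*X*Y + 3*X*Z + 3*Y**2 - 2*Y*Z - Z**2

deg(f) = 2.
Substitute x = X/Z, y = Y/Z into f, then multiply by Z^2.
  monomial 1·x^2·y^0 ↦ 1·X^2·Y^0·Z^0.
  monomial 3·x^1·y^1 ↦ 3·X^1·Y^1·Z^0.
  monomial 3·x^1·y^0 ↦ 3·X^1·Y^0·Z^1.
  monomial 3·x^0·y^2 ↦ 3·X^0·Y^2·Z^0.
  monomial -2·x^0·y^1 ↦ -2·X^0·Y^1·Z^1.
  monomial -1·x^0·y^0 ↦ -1·X^0·Y^0·Z^2.
Collecting: F(X, Y, Z) = X**2 + 3*X*Y + 3*X*Z + 3*Y**2 - 2*Y*Z - Z**2.


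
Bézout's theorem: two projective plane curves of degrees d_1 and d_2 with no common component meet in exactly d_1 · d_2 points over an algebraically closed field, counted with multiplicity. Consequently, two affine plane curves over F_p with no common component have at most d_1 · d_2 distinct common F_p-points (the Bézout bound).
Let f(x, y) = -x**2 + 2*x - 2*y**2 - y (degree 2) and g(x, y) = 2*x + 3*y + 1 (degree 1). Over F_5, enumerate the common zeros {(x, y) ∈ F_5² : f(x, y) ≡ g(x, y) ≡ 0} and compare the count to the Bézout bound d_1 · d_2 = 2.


Common zeros: {(1, 4), (2, 0)}; count = 2; Bézout bound = 2.

deg(f) = 2, deg(g) = 1, so Bézout bound = 2.
Scan x ∈ F_5. For each x, list the y ∈ F_5 with f(x, y) ≡ 0 and those with g(x, y) ≡ 0 (mod 5); the common zeros in that column are the intersection.
  x = 0: f ≡ 0 at y ∈ {0, 2}; g ≡ 0 at y ∈ {3}; common: ∅.
  x = 1: f ≡ 0 at y ∈ {3, 4}; g ≡ 0 at y ∈ {4}; common: {4}.
  x = 2: f ≡ 0 at y ∈ {0, 2}; g ≡ 0 at y ∈ {0}; common: {0}.
  x = 3: f ≡ 0 at y ∈ ∅; g ≡ 0 at y ∈ {1}; common: ∅.
  x = 4: f ≡ 0 at y ∈ ∅; g ≡ 0 at y ∈ {2}; common: ∅.
Collecting: common zeros = {(1, 4), (2, 0)}, so the count is 2.
Comparison with the Bézout bound: 2 ≤ 2 = deg(f)·deg(g), as expected for curves with no common component (the bound is attained).


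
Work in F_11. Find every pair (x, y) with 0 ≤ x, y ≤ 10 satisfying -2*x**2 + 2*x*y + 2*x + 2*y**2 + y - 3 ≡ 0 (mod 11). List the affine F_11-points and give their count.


Affine F_11-points: {(0, 1), (0, 4), (1, 2), (2, 1), (2, 2), (3, 6), (3, 7), (4, 6), (5, 4), (5, 7)}; count = 10.

For each of the 121 pairs (x, y) ∈ F_11², evaluate f(x, y) mod 11. Record the zeros.
  x = 0: [0↦8, 1↦0, 2↦7, 3↦7, 4↦0, 5↦8, 6↦9, 7↦3, 8↦1, 9↦3, 10↦9]  zeros at y ∈ {1, 4}
  x = 1: [0↦8, 1↦2, 2↦0, 3↦2, 4↦8, 5↦7, 6↦10, 7↦6, 8↦6, 9↦10, 10↦7]  zeros at y ∈ {2}
  x = 2: [0↦4, 1↦0, 2↦0, 3↦4, 4↦1, 5↦2, 6↦7, 7↦5, 8↦7, 9↦2, 10↦1]  zeros at y ∈ {1, 2}
  x = 3: [0↦7, 1↦5, 2↦7, 3↦2, 4↦1, 5↦4, 6↦0, 7↦0, 8↦4, 9↦1, 10↦2]  zeros at y ∈ {6, 7}
  x = 4: [0↦6, 1↦6, 2↦10, 3↦7, 4↦8, 5↦2, 6↦0, 7↦2, 8↦8, 9↦7, 10↦10]  zeros at y ∈ {6}
  x = 5: [0↦1, 1↦3, 2↦9, 3↦8, 4↦0, 5↦7, 6↦7, 7↦0, 8↦8, 9↦9, 10↦3]  zeros at y ∈ {4, 7}
  x = 6: [0↦3, 1↦7, 2↦4, 3↦5, 4↦10, 5↦8, 6↦10, 7↦5, 8↦4, 9↦7, 10↦3]  zeros at y ∈ ∅
  x = 7: [0↦1, 1↦7, 2↦6, 3↦9, 4↦5, 5↦5, 6↦9, 7↦6, 8↦7, 9↦1, 10↦10]  zeros at y ∈ ∅
  x = 8: [0↦6, 1↦3, 2↦4, 3↦9, 4↦7, 5↦9, 6↦4, 7↦3, 8↦6, 9↦2, 10↦2]  zeros at y ∈ ∅
  x = 9: [0↦7, 1↦6, 2↦9, 3↦5, 4↦5, 5↦9, 6↦6, 7↦7, 8↦1, 9↦10, 10↦1]  zeros at y ∈ ∅
  x = 10: [0↦4, 1↦5, 2↦10, 3↦8, 4↦10, 5↦5, 6↦4, 7↦7, 8↦3, 9↦3, 10↦7]  zeros at y ∈ ∅
Collecting zeros: affine points = {(0, 1), (0, 4), (1, 2), (2, 1), (2, 2), (3, 6), (3, 7), (4, 6), (5, 4), (5, 7)}.
Total count |C(F_11)_aff| = 10.


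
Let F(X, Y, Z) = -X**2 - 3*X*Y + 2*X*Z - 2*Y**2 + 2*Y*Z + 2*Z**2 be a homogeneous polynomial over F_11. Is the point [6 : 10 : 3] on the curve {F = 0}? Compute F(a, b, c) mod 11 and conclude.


F(6,10,3) ≡ 6 (mod 11); P is NOT on the curve.

Evaluate F(6, 10, 3) term-by-term (mod 11).
  -X**2 ↦ -1·36·1·1 = -36
  -3*X*Y ↦ -3·6·10·1 = -180
  2*X*Z ↦ 2·6·1·3 = 36
  -2*Y**2 ↦ -2·1·100·1 = -200
  2*Y*Z ↦ 2·1·10·3 = 60
  2*Z**2 ↦ 2·1·1·9 = 18
Sum: F(6, 10, 3) = (-36) + (-180) + (36) + (-200) + (60) + (18) = -302.
Reducing mod 11: -302 ≡ 6 (mod 11).
Since F(a, b, c) ≡ 6 ≠ 0 (mod 11), P does NOT lie on the curve.


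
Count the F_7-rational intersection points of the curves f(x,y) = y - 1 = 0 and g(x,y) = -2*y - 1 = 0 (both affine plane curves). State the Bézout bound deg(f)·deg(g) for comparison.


Common zeros: ∅; count = 0; Bézout bound = 1.

deg(f) = 1, deg(g) = 1, so Bézout bound = 1.
Scan x ∈ F_7. For each x, list the y ∈ F_7 with f(x, y) ≡ 0 and those with g(x, y) ≡ 0 (mod 7); the common zeros in that column are the intersection.
  x = 0: f ≡ 0 at y ∈ {1}; g ≡ 0 at y ∈ {3}; common: ∅.
  x = 1: f ≡ 0 at y ∈ {1}; g ≡ 0 at y ∈ {3}; common: ∅.
  x = 2: f ≡ 0 at y ∈ {1}; g ≡ 0 at y ∈ {3}; common: ∅.
  x = 3: f ≡ 0 at y ∈ {1}; g ≡ 0 at y ∈ {3}; common: ∅.
  x = 4: f ≡ 0 at y ∈ {1}; g ≡ 0 at y ∈ {3}; common: ∅.
  x = 5: f ≡ 0 at y ∈ {1}; g ≡ 0 at y ∈ {3}; common: ∅.
  x = 6: f ≡ 0 at y ∈ {1}; g ≡ 0 at y ∈ {3}; common: ∅.
Collecting: common zeros = ∅, so the count is 0.
Comparison with the Bézout bound: 0 ≤ 1 = deg(f)·deg(g), as expected for curves with no common component (the affine F_7-count falls short of the bound because intersections may lie at infinity, over extension fields, or carry multiplicity).


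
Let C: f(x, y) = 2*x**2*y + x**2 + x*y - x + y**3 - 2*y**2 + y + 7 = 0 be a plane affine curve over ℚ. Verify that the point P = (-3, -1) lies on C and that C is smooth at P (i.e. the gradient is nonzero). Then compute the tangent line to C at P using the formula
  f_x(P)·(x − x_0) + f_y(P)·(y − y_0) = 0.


Tangent line at P: 4*x + 23*y + 35 = 0.

Step 1: f(-3, -1) = 0, so P lies on C.
Step 2: partial derivatives
  f_x(x, y) = 4*x*y + 2*x + y - 1, f_y(x, y) = 2*x**2 + x + 3*y**2 - 4*y + 1.
  f_x(P) = 4, f_y(P) = 23 (gradient nonzero, so P is smooth).
Step 3: tangent line at P: 4·(x − -3) + 23·(y − -1) = 0.
Expanding: 4*x + 23*y + 35 = 0.


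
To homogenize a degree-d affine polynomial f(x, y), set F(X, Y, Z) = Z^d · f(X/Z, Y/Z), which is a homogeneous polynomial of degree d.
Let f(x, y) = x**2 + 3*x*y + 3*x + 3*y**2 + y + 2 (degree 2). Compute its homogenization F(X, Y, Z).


F(X, Y, Z) = X**2 + 3*X*Y + 3*X*Z + 3*Y**2 + Y*Z + 2*Z**2

deg(f) = 2.
Substitute x = X/Z, y = Y/Z into f, then multiply by Z^2.
  monomial 1·x^2·y^0 ↦ 1·X^2·Y^0·Z^0.
  monomial 3·x^1·y^1 ↦ 3·X^1·Y^1·Z^0.
  monomial 3·x^1·y^0 ↦ 3·X^1·Y^0·Z^1.
  monomial 3·x^0·y^2 ↦ 3·X^0·Y^2·Z^0.
  monomial 1·x^0·y^1 ↦ 1·X^0·Y^1·Z^1.
  monomial 2·x^0·y^0 ↦ 2·X^0·Y^0·Z^2.
Collecting: F(X, Y, Z) = X**2 + 3*X*Y + 3*X*Z + 3*Y**2 + Y*Z + 2*Z**2.


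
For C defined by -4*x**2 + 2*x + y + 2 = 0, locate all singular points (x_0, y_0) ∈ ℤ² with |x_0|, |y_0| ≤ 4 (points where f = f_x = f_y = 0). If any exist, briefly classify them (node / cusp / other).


No singular points in the scanned grid; C is smooth there.

Compute partial derivatives:
  f_x = 2 - 8*x.
  f_y = 1.
f_y = 1 is a nonzero constant, so f_y never vanishes: no point (x, y) can satisfy f = f_x = f_y = 0. In particular no (x, y) ∈ {−4, ..., 4}² is singular; the curve is smooth.
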